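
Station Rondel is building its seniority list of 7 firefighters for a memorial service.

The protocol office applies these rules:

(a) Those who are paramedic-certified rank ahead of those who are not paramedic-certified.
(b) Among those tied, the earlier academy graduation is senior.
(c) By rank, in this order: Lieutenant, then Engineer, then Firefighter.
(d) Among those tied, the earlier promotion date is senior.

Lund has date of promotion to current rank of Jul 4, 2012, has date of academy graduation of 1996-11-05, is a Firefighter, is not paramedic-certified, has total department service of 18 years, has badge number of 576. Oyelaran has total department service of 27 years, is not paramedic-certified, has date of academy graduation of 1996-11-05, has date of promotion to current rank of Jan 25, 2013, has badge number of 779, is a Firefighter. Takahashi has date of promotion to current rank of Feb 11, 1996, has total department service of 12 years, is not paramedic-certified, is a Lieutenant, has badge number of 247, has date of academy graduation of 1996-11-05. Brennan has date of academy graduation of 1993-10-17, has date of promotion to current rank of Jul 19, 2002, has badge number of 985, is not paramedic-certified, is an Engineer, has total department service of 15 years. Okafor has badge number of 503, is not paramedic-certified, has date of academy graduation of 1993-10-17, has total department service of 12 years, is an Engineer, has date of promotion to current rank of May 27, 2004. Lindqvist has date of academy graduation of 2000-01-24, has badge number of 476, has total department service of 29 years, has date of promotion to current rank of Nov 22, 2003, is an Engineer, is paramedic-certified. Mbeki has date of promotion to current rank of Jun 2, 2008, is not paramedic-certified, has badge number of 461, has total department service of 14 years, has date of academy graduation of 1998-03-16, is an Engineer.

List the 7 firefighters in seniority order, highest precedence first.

By the first rule: Lindqvist (paramedic-certified); then Brennan, Okafor, Takahashi, Lund, Oyelaran and Mbeki (each not paramedic-certified).
Among Brennan, Okafor, Takahashi, Lund, Oyelaran and Mbeki, by date of academy graduation (earlier first): Brennan and Okafor (1993-10-17) before Takahashi, Lund and Oyelaran (1996-11-05) before Mbeki (1998-03-16).
Brennan and Okafor are each Engineer, so the next rule applies.
Among Brennan and Okafor, by date of promotion to current rank (earlier first): Brennan (Jul 19, 2002) before Okafor (May 27, 2004).
Among Takahashi, Lund and Oyelaran, by rank: Takahashi (Lieutenant) before Lund and Oyelaran (Firefighter).
Among Lund and Oyelaran, by date of promotion to current rank (earlier first): Lund (Jul 4, 2012) before Oyelaran (Jan 25, 2013).
Full order: Lindqvist, Brennan, Okafor, Takahashi, Lund, Oyelaran, Mbeki.

Lindqvist, Brennan, Okafor, Takahashi, Lund, Oyelaran, Mbeki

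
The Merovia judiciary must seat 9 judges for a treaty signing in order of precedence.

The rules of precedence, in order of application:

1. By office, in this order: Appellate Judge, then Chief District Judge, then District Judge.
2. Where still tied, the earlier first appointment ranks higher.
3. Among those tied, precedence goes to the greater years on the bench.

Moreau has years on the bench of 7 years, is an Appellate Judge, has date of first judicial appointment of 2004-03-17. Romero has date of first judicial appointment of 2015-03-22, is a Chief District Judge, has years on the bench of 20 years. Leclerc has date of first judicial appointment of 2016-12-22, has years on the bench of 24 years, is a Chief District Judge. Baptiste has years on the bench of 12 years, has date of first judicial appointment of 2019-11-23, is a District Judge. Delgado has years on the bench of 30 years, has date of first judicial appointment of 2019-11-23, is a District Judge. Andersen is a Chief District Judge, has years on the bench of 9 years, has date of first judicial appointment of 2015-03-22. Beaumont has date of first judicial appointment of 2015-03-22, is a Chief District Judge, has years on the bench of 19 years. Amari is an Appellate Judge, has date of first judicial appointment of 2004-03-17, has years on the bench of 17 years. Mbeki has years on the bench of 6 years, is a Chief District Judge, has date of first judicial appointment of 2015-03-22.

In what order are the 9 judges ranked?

Amari, Moreau, Romero, Beaumont, Andersen, Mbeki, Leclerc, Delgado, Baptiste

By office: Amari and Moreau (Appellate Judge); then Romero, Beaumont, Andersen, Mbeki and Leclerc (Chief District Judge); then Delgado and Baptiste (District Judge).
Amari and Moreau both have date of first judicial appointment 2004-03-17, so the next rule applies.
Among Amari and Moreau, by years on the bench (higher first): Amari (17 years) before Moreau (7 years).
Among Romero, Beaumont, Andersen, Mbeki and Leclerc, by date of first judicial appointment (earlier first): Romero, Beaumont, Andersen and Mbeki (2015-03-22) before Leclerc (2016-12-22).
Among Romero, Beaumont, Andersen and Mbeki, by years on the bench (higher first): Romero (20 years) before Beaumont (19 years) before Andersen (9 years) before Mbeki (6 years).
Delgado and Baptiste both have date of first judicial appointment 2019-11-23, so the next rule applies.
Among Delgado and Baptiste, by years on the bench (higher first): Delgado (30 years) before Baptiste (12 years).
Full order: Amari, Moreau, Romero, Beaumont, Andersen, Mbeki, Leclerc, Delgado, Baptiste.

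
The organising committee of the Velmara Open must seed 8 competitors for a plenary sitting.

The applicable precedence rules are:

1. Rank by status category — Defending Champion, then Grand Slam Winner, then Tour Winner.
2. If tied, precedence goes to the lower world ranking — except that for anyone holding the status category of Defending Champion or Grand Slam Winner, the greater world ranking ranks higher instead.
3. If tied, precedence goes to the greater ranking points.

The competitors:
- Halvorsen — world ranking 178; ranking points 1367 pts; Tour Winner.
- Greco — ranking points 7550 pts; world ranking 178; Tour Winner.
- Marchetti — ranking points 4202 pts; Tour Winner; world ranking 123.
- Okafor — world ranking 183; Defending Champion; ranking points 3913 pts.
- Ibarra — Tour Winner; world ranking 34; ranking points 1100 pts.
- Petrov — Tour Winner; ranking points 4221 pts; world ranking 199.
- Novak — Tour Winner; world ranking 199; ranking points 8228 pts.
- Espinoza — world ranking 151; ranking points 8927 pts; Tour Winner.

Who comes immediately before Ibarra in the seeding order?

By status category: Okafor (Defending Champion); then Ibarra, Marchetti, Espinoza, Greco, Halvorsen, Novak and Petrov (Tour Winner).
Among Ibarra, Marchetti, Espinoza, Greco, Halvorsen, Novak and Petrov, by world ranking (lower first): Ibarra (34) before Marchetti (123) before Espinoza (151) before Greco and Halvorsen (178) before Novak and Petrov (199).
Among Greco and Halvorsen, by ranking points (higher first): Greco (7550 pts) before Halvorsen (1367 pts).
Among Novak and Petrov, by ranking points (higher first): Novak (8228 pts) before Petrov (4221 pts).
Order: Okafor, Ibarra, Marchetti, Espinoza, Greco, Halvorsen, Novak, Petrov.

Okafor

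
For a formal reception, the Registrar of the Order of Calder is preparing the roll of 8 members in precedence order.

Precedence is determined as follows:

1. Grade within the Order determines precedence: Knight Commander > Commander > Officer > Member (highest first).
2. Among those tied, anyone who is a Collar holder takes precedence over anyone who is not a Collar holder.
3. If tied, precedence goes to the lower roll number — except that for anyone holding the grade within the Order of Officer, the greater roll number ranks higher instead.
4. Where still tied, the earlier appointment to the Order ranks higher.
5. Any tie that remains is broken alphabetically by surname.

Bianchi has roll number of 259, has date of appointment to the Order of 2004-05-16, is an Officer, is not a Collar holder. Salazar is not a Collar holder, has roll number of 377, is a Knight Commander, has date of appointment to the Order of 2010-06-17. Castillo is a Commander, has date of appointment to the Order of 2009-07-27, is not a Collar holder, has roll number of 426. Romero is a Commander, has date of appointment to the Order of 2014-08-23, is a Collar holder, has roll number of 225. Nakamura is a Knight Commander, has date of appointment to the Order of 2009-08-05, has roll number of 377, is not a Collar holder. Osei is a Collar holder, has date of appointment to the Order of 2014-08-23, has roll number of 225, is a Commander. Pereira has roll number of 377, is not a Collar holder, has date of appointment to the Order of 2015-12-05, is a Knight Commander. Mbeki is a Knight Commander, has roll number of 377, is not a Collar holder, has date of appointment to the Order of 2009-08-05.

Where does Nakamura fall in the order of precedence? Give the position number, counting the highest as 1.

2

By grade within the Order: Mbeki, Nakamura, Salazar and Pereira (Knight Commander); then Osei, Romero and Castillo (Commander); then Bianchi (Officer).
Mbeki, Nakamura, Salazar and Pereira are each not a Collar holder, so the next rule applies.
Mbeki, Nakamura, Salazar and Pereira all have roll number 377, so the next rule applies.
Among Mbeki, Nakamura, Salazar and Pereira, by date of appointment to the Order (earlier first): Mbeki and Nakamura (2009-08-05) before Salazar (2010-06-17) before Pereira (2015-12-05).
Among Mbeki and Nakamura, alphabetically by surname: Mbeki before Nakamura.
Among Osei, Romero and Castillo, a Collar holder before not a Collar holder: Osei and Romero (a Collar holder) before Castillo (not a Collar holder).
Osei and Romero both have roll number 225, so the next rule applies.
Osei and Romero both have date of appointment to the Order 2014-08-23, so the next rule applies.
Among Osei and Romero, alphabetically by surname: Osei before Romero.
Order: Mbeki, Nakamura, Salazar, Pereira, Osei, Romero, Castillo, Bianchi. So position 2.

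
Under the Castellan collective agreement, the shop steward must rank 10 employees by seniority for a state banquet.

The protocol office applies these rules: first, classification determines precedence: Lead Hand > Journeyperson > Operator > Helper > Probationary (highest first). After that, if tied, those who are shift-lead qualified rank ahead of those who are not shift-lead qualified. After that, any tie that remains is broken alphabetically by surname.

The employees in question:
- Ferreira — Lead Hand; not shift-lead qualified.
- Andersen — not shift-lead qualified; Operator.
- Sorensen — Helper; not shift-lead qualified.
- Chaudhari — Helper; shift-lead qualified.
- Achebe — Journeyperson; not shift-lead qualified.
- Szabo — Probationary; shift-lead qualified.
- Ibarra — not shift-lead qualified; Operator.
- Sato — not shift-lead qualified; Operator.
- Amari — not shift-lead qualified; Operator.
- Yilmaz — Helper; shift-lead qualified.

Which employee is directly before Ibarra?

Andersen

By classification: Ferreira (Lead Hand); then Achebe (Journeyperson); then Amari, Andersen, Ibarra and Sato (Operator); then Chaudhari, Yilmaz and Sorensen (Helper); then Szabo (Probationary).
Amari, Andersen, Ibarra and Sato are each not shift-lead qualified, so the next rule applies.
Among Amari, Andersen, Ibarra and Sato, alphabetically by surname: Amari before Andersen before Ibarra before Sato.
Among Chaudhari, Yilmaz and Sorensen, shift-lead qualified before not shift-lead qualified: Chaudhari and Yilmaz (shift-lead qualified) before Sorensen (not shift-lead qualified).
Among Chaudhari and Yilmaz, alphabetically by surname: Chaudhari before Yilmaz.
Order: Ferreira, Achebe, Amari, Andersen, Ibarra, Sato, Chaudhari, Yilmaz, Sorensen, Szabo.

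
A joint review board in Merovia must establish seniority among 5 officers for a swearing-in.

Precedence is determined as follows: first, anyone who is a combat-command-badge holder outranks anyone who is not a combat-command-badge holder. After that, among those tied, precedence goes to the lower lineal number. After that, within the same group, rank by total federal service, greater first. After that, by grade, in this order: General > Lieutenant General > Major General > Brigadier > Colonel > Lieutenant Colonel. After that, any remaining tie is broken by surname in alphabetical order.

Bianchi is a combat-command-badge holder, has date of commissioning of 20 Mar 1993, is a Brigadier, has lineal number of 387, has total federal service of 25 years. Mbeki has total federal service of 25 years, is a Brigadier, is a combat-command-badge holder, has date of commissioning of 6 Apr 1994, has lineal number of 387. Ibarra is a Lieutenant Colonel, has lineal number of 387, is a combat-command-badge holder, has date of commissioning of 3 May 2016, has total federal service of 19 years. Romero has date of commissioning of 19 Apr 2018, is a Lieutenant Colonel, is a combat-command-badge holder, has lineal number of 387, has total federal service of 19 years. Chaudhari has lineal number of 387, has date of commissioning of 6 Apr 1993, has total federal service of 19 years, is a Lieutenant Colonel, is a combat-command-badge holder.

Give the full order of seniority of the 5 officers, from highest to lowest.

Bianchi, Mbeki, Chaudhari, Ibarra, Romero

By the first rule: Bianchi, Mbeki, Chaudhari, Ibarra and Romero (each a combat-command-badge holder).
Bianchi, Mbeki, Chaudhari, Ibarra and Romero all have lineal number 387, so the next rule applies.
Among Bianchi, Mbeki, Chaudhari, Ibarra and Romero, by total federal service (higher first): Bianchi and Mbeki (25 years) before Chaudhari, Ibarra and Romero (19 years).
Bianchi and Mbeki are each Brigadier, so the next rule applies.
Among Bianchi and Mbeki, alphabetically by surname: Bianchi before Mbeki.
Chaudhari, Ibarra and Romero are each Lieutenant Colonel, so the next rule applies.
Among Chaudhari, Ibarra and Romero, alphabetically by surname: Chaudhari before Ibarra before Romero.
Full order: Bianchi, Mbeki, Chaudhari, Ibarra, Romero.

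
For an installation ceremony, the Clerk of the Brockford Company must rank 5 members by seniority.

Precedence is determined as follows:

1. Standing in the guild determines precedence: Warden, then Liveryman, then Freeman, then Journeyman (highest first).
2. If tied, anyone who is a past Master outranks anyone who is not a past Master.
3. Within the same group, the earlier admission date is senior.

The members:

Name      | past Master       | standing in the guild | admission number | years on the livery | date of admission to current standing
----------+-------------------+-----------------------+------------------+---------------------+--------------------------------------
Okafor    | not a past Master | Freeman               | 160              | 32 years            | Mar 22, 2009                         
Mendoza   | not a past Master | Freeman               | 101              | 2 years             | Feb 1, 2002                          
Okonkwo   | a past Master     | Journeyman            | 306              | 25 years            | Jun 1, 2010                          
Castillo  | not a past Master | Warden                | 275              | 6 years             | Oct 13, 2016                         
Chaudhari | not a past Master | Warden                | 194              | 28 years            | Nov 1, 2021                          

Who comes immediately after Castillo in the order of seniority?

By standing in the guild: Castillo and Chaudhari (Warden); then Mendoza and Okafor (Freeman); then Okonkwo (Journeyman).
Castillo and Chaudhari are each not a past Master, so the next rule applies.
Among Castillo and Chaudhari, by date of admission to current standing (earlier first): Castillo (Oct 13, 2016) before Chaudhari (Nov 1, 2021).
Mendoza and Okafor are each not a past Master, so the next rule applies.
Among Mendoza and Okafor, by date of admission to current standing (earlier first): Mendoza (Feb 1, 2002) before Okafor (Mar 22, 2009).
Order: Castillo, Chaudhari, Mendoza, Okafor, Okonkwo.

Chaudhari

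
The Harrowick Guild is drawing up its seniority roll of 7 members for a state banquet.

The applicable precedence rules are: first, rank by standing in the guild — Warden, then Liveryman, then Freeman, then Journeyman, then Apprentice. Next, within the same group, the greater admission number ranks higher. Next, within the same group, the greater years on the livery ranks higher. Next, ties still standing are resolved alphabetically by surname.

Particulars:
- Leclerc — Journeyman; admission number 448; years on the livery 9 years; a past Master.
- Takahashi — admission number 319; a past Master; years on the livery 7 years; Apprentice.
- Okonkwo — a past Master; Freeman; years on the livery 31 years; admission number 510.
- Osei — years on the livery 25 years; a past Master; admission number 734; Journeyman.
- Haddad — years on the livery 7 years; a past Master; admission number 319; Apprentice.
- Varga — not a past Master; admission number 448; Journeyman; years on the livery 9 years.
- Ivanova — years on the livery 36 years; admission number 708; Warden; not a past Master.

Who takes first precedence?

Ivanova

By standing in the guild: Ivanova (Warden); then Okonkwo (Freeman); then Osei, Leclerc and Varga (Journeyman); then Haddad and Takahashi (Apprentice).
Among Osei, Leclerc and Varga, by admission number (higher first): Osei (734) before Leclerc and Varga (448).
Leclerc and Varga both have years on the livery 9 years, so the next rule applies.
Among Leclerc and Varga, alphabetically by surname: Leclerc before Varga.
Haddad and Takahashi both have admission number 319, so the next rule applies.
Haddad and Takahashi both have years on the livery 7 years, so the next rule applies.
Among Haddad and Takahashi, alphabetically by surname: Haddad before Takahashi.
Order: Ivanova, Okonkwo, Osei, Leclerc, Varga, Haddad, Takahashi.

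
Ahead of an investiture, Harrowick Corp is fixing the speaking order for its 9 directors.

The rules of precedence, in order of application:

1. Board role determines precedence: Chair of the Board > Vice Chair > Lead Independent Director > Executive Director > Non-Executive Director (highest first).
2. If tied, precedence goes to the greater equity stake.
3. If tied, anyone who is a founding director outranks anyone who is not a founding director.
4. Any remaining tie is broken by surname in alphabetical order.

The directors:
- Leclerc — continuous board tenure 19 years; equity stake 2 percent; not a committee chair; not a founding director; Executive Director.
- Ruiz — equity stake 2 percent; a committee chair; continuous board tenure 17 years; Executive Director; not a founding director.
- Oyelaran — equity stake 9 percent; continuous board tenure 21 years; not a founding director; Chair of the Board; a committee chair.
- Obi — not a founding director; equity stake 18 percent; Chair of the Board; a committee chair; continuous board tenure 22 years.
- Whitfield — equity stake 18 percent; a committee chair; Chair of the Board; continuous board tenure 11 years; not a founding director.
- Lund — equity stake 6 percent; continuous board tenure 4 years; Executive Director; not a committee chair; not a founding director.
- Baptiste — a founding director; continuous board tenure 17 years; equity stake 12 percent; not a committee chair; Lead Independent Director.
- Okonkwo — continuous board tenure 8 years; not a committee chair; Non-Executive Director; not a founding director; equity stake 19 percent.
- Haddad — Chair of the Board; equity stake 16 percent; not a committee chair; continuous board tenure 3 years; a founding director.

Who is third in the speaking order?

By board role: Obi, Whitfield, Haddad and Oyelaran (Chair of the Board); then Baptiste (Lead Independent Director); then Lund, Leclerc and Ruiz (Executive Director); then Okonkwo (Non-Executive Director).
Among Obi, Whitfield, Haddad and Oyelaran, by equity stake (higher first): Obi and Whitfield (18 percent) before Haddad (16 percent) before Oyelaran (9 percent).
Obi and Whitfield are each not a founding director, so the next rule applies.
Among Obi and Whitfield, alphabetically by surname: Obi before Whitfield.
Among Lund, Leclerc and Ruiz, by equity stake (higher first): Lund (6 percent) before Leclerc and Ruiz (2 percent).
Leclerc and Ruiz are each not a founding director, so the next rule applies.
Among Leclerc and Ruiz, alphabetically by surname: Leclerc before Ruiz.
Order: Obi, Whitfield, Haddad, Oyelaran, Baptiste, Lund, Leclerc, Ruiz, Okonkwo.

Haddad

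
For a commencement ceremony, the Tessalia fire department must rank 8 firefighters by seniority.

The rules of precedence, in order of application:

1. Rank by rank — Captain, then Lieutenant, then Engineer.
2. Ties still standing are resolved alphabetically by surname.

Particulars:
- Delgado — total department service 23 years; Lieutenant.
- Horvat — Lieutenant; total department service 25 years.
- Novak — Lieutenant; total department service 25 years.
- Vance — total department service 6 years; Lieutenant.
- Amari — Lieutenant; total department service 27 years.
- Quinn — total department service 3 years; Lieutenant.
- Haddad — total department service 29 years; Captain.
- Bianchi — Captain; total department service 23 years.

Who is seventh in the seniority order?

By rank: Bianchi and Haddad (Captain); then Amari, Delgado, Horvat, Novak, Quinn and Vance (Lieutenant).
Among Bianchi and Haddad, alphabetically by surname: Bianchi before Haddad.
Among Amari, Delgado, Horvat, Novak, Quinn and Vance, alphabetically by surname: Amari before Delgado before Horvat before Novak before Quinn before Vance.
Order: Bianchi, Haddad, Amari, Delgado, Horvat, Novak, Quinn, Vance.

Quinn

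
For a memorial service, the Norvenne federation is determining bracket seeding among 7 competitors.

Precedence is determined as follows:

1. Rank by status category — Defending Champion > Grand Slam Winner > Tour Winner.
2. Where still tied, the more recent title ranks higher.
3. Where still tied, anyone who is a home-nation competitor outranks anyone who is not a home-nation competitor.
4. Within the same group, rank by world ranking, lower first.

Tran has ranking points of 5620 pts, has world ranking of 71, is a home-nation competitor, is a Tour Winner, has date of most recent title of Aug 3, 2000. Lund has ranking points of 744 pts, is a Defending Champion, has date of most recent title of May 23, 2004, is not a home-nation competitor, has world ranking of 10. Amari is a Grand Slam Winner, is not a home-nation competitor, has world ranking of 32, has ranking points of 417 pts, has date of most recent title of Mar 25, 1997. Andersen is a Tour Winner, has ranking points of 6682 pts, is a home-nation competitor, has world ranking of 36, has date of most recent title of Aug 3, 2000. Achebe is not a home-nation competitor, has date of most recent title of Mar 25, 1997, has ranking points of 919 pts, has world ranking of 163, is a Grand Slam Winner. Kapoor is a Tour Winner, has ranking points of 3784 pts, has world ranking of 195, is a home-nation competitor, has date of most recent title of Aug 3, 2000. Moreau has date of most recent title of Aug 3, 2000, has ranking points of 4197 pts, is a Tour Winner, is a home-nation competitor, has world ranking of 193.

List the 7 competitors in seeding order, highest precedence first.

By status category: Lund (Defending Champion); then Amari and Achebe (Grand Slam Winner); then Andersen, Tran, Moreau and Kapoor (Tour Winner).
Amari and Achebe both have date of most recent title Mar 25, 1997, so the next rule applies.
Amari and Achebe are each not a home-nation competitor, so the next rule applies.
Among Amari and Achebe, by world ranking (lower first): Amari (32) before Achebe (163).
Andersen, Tran, Moreau and Kapoor all have date of most recent title Aug 3, 2000, so the next rule applies.
Andersen, Tran, Moreau and Kapoor are each a home-nation competitor, so the next rule applies.
Among Andersen, Tran, Moreau and Kapoor, by world ranking (lower first): Andersen (36) before Tran (71) before Moreau (193) before Kapoor (195).
Full order: Lund, Amari, Achebe, Andersen, Tran, Moreau, Kapoor.

Lund, Amari, Achebe, Andersen, Tran, Moreau, Kapoor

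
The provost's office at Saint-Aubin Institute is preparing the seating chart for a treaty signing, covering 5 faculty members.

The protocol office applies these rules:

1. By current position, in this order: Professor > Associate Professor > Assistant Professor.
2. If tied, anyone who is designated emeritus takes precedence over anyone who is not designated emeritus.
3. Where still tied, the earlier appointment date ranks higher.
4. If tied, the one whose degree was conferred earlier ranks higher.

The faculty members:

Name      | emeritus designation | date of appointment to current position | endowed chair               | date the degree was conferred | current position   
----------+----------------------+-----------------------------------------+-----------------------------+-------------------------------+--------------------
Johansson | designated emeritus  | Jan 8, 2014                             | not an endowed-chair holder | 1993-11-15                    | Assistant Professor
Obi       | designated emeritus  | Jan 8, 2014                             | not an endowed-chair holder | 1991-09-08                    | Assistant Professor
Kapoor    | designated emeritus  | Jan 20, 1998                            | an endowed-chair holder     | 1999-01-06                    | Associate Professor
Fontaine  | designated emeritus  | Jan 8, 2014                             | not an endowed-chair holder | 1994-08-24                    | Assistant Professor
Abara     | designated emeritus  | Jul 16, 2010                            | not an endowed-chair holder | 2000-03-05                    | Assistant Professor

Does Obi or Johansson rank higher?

Obi

By current position: Kapoor (Associate Professor); then Abara, Obi, Johansson and Fontaine (Assistant Professor).
Abara, Obi, Johansson and Fontaine are each designated emeritus, so the next rule applies.
Among Abara, Obi, Johansson and Fontaine, by date of appointment to current position (earlier first): Abara (Jul 16, 2010) before Obi, Johansson and Fontaine (Jan 8, 2014).
Among Obi, Johansson and Fontaine, by date the degree was conferred (earlier first): Obi (1991-09-08) before Johansson (1993-11-15) before Fontaine (1994-08-24).
So Obi takes precedence.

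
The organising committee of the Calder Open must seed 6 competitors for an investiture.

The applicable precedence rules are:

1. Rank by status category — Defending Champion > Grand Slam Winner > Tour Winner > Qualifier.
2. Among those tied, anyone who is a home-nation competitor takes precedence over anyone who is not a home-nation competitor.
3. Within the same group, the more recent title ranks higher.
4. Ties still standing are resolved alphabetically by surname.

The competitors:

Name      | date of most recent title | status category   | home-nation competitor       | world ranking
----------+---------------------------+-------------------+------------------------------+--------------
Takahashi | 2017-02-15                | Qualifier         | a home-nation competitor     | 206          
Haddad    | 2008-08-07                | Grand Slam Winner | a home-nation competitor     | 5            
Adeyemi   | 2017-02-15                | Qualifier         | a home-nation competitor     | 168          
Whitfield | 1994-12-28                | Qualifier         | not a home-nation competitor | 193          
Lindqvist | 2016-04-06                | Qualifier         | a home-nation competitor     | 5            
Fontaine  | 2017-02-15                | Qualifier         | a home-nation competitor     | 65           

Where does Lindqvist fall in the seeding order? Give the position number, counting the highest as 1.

5

By status category: Haddad (Grand Slam Winner); then Adeyemi, Fontaine, Takahashi, Lindqvist and Whitfield (Qualifier).
Among Adeyemi, Fontaine, Takahashi, Lindqvist and Whitfield, a home-nation competitor before not a home-nation competitor: Adeyemi, Fontaine, Takahashi and Lindqvist (a home-nation competitor) before Whitfield (not a home-nation competitor).
Among Adeyemi, Fontaine, Takahashi and Lindqvist, by date of most recent title (later first): Adeyemi, Fontaine and Takahashi (2017-02-15) before Lindqvist (2016-04-06).
Among Adeyemi, Fontaine and Takahashi, alphabetically by surname: Adeyemi before Fontaine before Takahashi.
Order: Haddad, Adeyemi, Fontaine, Takahashi, Lindqvist, Whitfield. So position 5.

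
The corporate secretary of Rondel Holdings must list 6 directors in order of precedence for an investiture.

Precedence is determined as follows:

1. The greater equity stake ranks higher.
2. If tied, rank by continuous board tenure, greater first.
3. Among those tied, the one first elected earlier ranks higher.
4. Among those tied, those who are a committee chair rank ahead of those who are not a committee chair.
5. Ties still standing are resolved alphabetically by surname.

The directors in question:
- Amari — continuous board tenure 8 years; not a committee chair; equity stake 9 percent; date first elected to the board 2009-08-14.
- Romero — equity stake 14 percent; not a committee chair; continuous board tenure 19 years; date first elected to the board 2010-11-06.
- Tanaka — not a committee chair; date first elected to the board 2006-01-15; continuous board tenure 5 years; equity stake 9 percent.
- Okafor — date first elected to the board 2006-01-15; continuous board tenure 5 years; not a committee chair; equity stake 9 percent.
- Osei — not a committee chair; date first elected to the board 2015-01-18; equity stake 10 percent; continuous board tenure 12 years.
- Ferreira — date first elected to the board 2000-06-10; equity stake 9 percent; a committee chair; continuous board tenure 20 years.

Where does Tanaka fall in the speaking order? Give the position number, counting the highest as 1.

6

By equity stake (higher first): Romero (14 percent); then Osei (10 percent); then Ferreira, Amari, Okafor and Tanaka (each 9 percent).
Among Ferreira, Amari, Okafor and Tanaka, by continuous board tenure (higher first): Ferreira (20 years) before Amari (8 years) before Okafor and Tanaka (5 years).
Okafor and Tanaka both have date first elected to the board 2006-01-15, so the next rule applies.
Okafor and Tanaka are each not a committee chair, so the next rule applies.
Among Okafor and Tanaka, alphabetically by surname: Okafor before Tanaka.
Order: Romero, Osei, Ferreira, Amari, Okafor, Tanaka. So position 6.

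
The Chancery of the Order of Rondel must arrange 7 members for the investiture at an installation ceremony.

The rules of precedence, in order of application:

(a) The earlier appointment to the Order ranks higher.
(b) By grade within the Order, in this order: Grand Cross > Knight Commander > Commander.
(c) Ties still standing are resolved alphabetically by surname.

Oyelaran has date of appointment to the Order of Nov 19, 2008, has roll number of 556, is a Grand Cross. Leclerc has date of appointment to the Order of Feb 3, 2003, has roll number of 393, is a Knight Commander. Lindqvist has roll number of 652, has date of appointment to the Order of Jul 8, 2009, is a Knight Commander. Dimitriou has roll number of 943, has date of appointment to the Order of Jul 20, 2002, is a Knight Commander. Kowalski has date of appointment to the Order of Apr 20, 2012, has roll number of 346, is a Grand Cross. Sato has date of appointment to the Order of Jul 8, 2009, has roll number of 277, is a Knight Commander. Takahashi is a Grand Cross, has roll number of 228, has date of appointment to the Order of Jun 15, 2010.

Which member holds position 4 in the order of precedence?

By date of appointment to the Order (earlier first): Dimitriou (Jul 20, 2002); then Leclerc (Feb 3, 2003); then Oyelaran (Nov 19, 2008); then Lindqvist and Sato (both Jul 8, 2009); then Takahashi (Jun 15, 2010); then Kowalski (Apr 20, 2012).
Lindqvist and Sato are each Knight Commander, so the next rule applies.
Among Lindqvist and Sato, alphabetically by surname: Lindqvist before Sato.
Order: Dimitriou, Leclerc, Oyelaran, Lindqvist, Sato, Takahashi, Kowalski.

Lindqvist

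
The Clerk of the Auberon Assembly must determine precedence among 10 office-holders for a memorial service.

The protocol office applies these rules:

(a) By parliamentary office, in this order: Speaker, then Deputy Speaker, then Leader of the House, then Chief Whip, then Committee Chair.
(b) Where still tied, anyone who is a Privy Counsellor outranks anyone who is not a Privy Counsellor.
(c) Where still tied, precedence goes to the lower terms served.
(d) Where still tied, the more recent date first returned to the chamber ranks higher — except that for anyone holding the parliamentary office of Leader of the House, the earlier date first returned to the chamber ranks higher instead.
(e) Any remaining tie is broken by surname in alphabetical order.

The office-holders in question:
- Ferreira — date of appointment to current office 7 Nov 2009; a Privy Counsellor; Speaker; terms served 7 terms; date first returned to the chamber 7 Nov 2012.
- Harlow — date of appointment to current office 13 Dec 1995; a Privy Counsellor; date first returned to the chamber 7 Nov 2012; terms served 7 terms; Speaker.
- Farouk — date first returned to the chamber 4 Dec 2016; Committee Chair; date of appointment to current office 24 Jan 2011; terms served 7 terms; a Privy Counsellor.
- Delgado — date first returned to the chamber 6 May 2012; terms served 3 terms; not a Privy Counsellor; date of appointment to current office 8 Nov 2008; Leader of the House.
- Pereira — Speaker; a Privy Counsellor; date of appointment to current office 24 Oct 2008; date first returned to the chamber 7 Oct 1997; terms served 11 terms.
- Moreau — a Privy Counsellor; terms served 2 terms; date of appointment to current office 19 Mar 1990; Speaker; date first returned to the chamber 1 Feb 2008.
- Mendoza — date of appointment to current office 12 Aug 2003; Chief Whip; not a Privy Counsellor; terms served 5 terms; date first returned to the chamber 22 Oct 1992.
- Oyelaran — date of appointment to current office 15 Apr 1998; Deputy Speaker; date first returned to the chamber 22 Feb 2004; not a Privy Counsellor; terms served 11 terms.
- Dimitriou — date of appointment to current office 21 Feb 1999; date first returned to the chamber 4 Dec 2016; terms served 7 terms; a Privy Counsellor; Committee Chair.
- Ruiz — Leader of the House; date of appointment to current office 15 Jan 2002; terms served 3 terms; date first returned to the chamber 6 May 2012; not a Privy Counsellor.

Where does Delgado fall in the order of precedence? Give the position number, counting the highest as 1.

6

By parliamentary office: Moreau, Ferreira, Harlow and Pereira (Speaker); then Oyelaran (Deputy Speaker); then Delgado and Ruiz (Leader of the House); then Mendoza (Chief Whip); then Dimitriou and Farouk (Committee Chair).
Moreau, Ferreira, Harlow and Pereira are each a Privy Counsellor, so the next rule applies.
Among Moreau, Ferreira, Harlow and Pereira, by terms served (lower first): Moreau (2 terms) before Ferreira and Harlow (7 terms) before Pereira (11 terms).
Ferreira and Harlow both have date first returned to the chamber 7 Nov 2012, so the next rule applies.
Among Ferreira and Harlow, alphabetically by surname: Ferreira before Harlow.
Delgado and Ruiz are each not a Privy Counsellor, so the next rule applies.
Delgado and Ruiz both have terms served 3 terms, so the next rule applies.
Delgado and Ruiz both have date first returned to the chamber 6 May 2012, so the next rule applies.
Among Delgado and Ruiz, alphabetically by surname: Delgado before Ruiz.
Dimitriou and Farouk are each a Privy Counsellor, so the next rule applies.
Dimitriou and Farouk both have terms served 7 terms, so the next rule applies.
Dimitriou and Farouk both have date first returned to the chamber 4 Dec 2016, so the next rule applies.
Among Dimitriou and Farouk, alphabetically by surname: Dimitriou before Farouk.
Order: Moreau, Ferreira, Harlow, Pereira, Oyelaran, Delgado, Ruiz, Mendoza, Dimitriou, Farouk. So position 6.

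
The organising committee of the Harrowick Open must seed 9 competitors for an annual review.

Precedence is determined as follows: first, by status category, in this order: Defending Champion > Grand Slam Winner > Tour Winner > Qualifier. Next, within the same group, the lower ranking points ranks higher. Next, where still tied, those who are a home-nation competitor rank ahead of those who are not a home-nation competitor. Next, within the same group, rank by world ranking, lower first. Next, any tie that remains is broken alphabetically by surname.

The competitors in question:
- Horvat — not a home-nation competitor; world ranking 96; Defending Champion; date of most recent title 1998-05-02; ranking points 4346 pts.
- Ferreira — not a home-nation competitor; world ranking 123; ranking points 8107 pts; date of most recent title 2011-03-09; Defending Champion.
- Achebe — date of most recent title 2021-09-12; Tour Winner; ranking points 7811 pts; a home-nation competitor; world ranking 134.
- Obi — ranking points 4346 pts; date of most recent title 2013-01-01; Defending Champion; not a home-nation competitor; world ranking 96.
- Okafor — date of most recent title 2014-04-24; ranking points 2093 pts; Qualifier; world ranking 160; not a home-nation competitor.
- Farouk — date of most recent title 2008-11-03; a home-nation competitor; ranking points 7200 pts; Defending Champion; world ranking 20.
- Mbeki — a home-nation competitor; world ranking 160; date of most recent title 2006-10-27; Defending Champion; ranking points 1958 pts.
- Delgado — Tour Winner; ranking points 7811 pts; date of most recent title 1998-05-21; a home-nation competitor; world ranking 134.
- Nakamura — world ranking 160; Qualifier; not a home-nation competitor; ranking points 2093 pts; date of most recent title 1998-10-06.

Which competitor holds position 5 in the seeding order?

By status category: Mbeki, Horvat, Obi, Farouk and Ferreira (Defending Champion); then Achebe and Delgado (Tour Winner); then Nakamura and Okafor (Qualifier).
Among Mbeki, Horvat, Obi, Farouk and Ferreira, by ranking points (lower first): Mbeki (1958 pts) before Horvat and Obi (4346 pts) before Farouk (7200 pts) before Ferreira (8107 pts).
Horvat and Obi are each not a home-nation competitor, so the next rule applies.
Horvat and Obi both have world ranking 96, so the next rule applies.
Among Horvat and Obi, alphabetically by surname: Horvat before Obi.
Achebe and Delgado both have ranking points 7811 pts, so the next rule applies.
Achebe and Delgado are each a home-nation competitor, so the next rule applies.
Achebe and Delgado both have world ranking 134, so the next rule applies.
Among Achebe and Delgado, alphabetically by surname: Achebe before Delgado.
Nakamura and Okafor both have ranking points 2093 pts, so the next rule applies.
Nakamura and Okafor are each not a home-nation competitor, so the next rule applies.
Nakamura and Okafor both have world ranking 160, so the next rule applies.
Among Nakamura and Okafor, alphabetically by surname: Nakamura before Okafor.
Order: Mbeki, Horvat, Obi, Farouk, Ferreira, Achebe, Delgado, Nakamura, Okafor.

Ferreira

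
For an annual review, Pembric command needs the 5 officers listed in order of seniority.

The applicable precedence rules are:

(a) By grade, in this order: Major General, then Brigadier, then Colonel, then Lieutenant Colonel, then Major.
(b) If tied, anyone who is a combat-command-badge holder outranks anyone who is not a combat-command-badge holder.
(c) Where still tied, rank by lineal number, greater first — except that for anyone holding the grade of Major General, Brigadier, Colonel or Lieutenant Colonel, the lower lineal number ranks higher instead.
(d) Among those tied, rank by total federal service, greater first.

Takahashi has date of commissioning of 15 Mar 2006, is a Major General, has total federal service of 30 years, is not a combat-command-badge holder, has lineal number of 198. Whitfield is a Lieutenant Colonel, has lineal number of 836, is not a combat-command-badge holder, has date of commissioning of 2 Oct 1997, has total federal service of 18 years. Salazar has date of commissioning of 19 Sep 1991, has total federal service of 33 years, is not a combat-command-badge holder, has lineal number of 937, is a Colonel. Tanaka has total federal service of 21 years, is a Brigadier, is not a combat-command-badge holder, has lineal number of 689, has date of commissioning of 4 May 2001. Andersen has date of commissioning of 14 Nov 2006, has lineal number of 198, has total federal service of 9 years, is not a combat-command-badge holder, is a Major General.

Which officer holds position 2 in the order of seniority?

Andersen

By grade: Takahashi and Andersen (Major General); then Tanaka (Brigadier); then Salazar (Colonel); then Whitfield (Lieutenant Colonel).
Takahashi and Andersen are each not a combat-command-badge holder, so the next rule applies.
Takahashi and Andersen both have lineal number 198, so the next rule applies.
Among Takahashi and Andersen, by total federal service (higher first): Takahashi (30 years) before Andersen (9 years).
Order: Takahashi, Andersen, Tanaka, Salazar, Whitfield.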